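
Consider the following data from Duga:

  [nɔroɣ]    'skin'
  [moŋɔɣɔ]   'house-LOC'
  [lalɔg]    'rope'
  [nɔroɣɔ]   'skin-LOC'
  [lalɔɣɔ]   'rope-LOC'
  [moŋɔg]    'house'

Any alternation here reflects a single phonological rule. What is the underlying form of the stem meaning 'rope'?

The stem for 'rope' ends in [ɣ] in [lalɔɣɔ] but [g] in [lalɔg].
The stem 'skin' ([nɔroɣɔ], [nɔroɣ]) shows [ɣ] unchanged in both environments, so [ɣ] cannot be basic with [g] derived in isolation.
So /g/ is underlying, and a rule of intervocalic spirantization — voiced stops become fricatives between vowels — gives [ɣ].
Hence 'rope' is /lalɔg/ underlyingly.

/lalɔg/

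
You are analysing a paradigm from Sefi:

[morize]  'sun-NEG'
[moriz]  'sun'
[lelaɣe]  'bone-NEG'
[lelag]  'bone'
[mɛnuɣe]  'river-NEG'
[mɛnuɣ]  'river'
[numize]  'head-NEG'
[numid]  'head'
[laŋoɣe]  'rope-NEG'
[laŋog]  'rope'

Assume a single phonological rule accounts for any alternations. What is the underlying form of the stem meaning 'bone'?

/lelag/

The stem for 'bone' ends in [ɣ] in [lelaɣe] but [g] in [lelag].
But 'river' keeps [ɣ] in both environments ([mɛnuɣe], [mɛnuɣ]), so there is no rule changing /ɣ/ to [g] in isolation.
Therefore /g/ is basic and [ɣ] is derived by intervocalic spirantization (voiced stops become fricatives between vowels).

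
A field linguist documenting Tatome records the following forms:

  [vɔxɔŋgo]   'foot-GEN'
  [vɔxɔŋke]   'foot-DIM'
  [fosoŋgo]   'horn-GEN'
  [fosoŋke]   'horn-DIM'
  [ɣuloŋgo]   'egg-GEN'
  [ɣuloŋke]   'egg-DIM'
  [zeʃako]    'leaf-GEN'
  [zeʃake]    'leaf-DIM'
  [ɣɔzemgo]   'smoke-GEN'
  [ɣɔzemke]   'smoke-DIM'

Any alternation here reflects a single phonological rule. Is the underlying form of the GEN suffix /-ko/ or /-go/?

/-go/

The GEN suffix surfaces as [-go] and [-ko], depending on the final segment of the stem.
The DIM suffix, which begins with [k], is invariant after every stem; so [k] is not altered by any rule here.
So the underlying form is /-go/, and voiced stops become voiceless after a vowel.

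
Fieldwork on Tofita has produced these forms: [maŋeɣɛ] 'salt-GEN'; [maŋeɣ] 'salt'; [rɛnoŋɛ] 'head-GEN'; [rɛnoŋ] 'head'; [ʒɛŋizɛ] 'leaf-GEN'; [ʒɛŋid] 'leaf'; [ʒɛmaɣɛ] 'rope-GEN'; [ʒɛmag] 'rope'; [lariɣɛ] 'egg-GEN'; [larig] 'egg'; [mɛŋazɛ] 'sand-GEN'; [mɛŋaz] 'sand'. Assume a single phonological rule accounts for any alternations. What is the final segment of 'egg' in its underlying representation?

/g/

'egg' shows [ɣ] ~ [g] at the end of the stem ([lariɣɛ] vs [larig]).
If /ɣ/ were underlying and a rule turned it into [g] in isolation, 'salt' would also alternate; but it has [ɣ] in both [maŋeɣɛ] and [maŋeɣ].
The alternation reflects intervocalic spirantization: voiced stops become fricatives between vowels. /g/ is underlying.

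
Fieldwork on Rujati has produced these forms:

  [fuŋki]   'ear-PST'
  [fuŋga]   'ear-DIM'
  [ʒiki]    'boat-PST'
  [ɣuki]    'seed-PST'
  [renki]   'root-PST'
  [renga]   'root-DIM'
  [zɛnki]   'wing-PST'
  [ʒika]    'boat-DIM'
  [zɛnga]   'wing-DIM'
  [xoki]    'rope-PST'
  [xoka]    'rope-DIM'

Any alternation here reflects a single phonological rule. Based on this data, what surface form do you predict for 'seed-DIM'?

The DIM suffix surfaces as [-ga] and [-ka], depending on the final segment of the stem.
The PST suffix, which begins with [k], is invariant after every stem; so [k] is not altered by any rule here.
So the underlying form is /-ga/, and voiced stops become voiceless after a vowel.
After 'seed', which ends in a vowel, the suffix surfaces as [-ka], giving [ɣuka].

[ɣuka]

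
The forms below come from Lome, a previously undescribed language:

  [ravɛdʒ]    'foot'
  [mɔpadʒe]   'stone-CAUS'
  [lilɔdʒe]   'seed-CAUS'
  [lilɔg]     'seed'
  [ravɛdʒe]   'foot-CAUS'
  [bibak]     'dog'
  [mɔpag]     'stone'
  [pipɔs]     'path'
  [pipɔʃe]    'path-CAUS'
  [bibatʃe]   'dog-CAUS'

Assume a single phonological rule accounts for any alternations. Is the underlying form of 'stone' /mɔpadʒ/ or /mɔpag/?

In [mɔpag] and [mɔpadʒe] the final segment of 'stone' alternates: [g] ~ [dʒ].
If /dʒ/ were underlying and a rule turned it into [g] in isolation, 'foot' would also alternate; but it has [dʒ] in both [ravɛdʒ] and [ravɛdʒe].
So /g/ is underlying, and a rule of palatalization before a front vowel — /k/, /g/ and /s/ become palato-alveolar [tʃ], [dʒ] and [ʃ] before a front vowel — gives [dʒ].

/mɔpag/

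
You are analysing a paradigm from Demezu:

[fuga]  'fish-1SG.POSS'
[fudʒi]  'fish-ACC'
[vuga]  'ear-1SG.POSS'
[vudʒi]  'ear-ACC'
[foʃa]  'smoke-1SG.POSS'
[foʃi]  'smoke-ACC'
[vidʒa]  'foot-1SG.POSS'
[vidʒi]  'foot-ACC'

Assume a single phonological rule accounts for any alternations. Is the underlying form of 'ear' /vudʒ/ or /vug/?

'ear' shows [g] ~ [dʒ] at the end of the stem ([vuga] vs [vudʒi]).
If /dʒ/ were underlying and a rule turned it into [g] before the 1SG.POSS suffix, 'foot' would also alternate; but it has [dʒ] in both [vidʒa] and [vidʒi].
The alternation reflects palatalization before a front vowel: /g/ becomes palato-alveolar [dʒ] before a front vowel. /g/ is underlying.

/vug/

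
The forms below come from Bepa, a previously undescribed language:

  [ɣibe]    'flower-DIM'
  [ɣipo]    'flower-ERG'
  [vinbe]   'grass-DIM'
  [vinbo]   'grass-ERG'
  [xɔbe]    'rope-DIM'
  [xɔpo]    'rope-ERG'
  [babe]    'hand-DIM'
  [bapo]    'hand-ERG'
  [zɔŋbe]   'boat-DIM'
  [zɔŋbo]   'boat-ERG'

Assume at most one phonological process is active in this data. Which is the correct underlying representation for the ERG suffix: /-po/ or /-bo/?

The ERG morpheme has two allomorphs, [-bo] and [-po].
The DIM suffix, which begins with [b], is invariant after every stem; so [b] is not altered by any rule here.
So the underlying form is /-po/, and voiceless stops become voiced after a nasal.

/-po/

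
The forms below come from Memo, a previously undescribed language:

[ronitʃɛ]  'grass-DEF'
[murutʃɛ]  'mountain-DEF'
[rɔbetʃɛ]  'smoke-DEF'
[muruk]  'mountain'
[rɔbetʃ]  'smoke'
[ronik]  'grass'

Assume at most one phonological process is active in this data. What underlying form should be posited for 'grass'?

/ronik/

The root 'grass' surfaces as [ronik] and [ronitʃɛ], with a stem-final [k] ~ [tʃ] alternation.
Compare 'smoke', with invariant [tʃ] in [rɔbetʃ] and [rɔbetʃɛ]: an analysis with underlying /tʃ/ and a rule producing [k] in isolation would wrongly predict alternation here too.
The underlying segment must be /k/; /k/ becomes palato-alveolar [tʃ] before a front vowel, yielding [tʃ] there.
So 'grass' = /ronik/.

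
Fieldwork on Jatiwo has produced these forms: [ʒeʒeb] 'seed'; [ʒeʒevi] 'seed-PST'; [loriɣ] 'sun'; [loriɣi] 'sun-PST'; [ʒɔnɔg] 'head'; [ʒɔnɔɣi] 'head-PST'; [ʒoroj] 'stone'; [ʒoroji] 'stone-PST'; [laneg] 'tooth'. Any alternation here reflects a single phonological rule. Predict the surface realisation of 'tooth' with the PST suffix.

[laneɣi]

In [ʒɔnɔg] and [ʒɔnɔɣi] the final segment of 'head' alternates: [g] ~ [ɣ].
Compare 'sun', with invariant [ɣ] in [loriɣ] and [loriɣi]: an analysis with underlying /ɣ/ and a rule producing [g] in isolation would wrongly predict alternation here too.
The alternation reflects intervocalic spirantization: voiced stops become fricatives between vowels. /g/ is underlying.
From [laneg] the stem 'tooth' is /laneg/; between vowels this yields [laneɣi].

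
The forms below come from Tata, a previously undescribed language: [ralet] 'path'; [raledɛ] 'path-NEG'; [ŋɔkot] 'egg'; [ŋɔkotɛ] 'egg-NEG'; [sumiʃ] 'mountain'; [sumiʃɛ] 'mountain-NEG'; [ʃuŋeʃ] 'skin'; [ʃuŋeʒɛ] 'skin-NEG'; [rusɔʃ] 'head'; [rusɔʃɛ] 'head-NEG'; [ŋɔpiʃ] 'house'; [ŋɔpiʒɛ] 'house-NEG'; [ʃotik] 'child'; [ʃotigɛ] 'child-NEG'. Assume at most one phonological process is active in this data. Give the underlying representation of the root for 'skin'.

In [ʃuŋeʃ] and [ʃuŋeʒɛ] the final segment of 'skin' alternates: [ʃ] ~ [ʒ].
Compare 'mountain', with invariant [ʃ] in [sumiʃ] and [sumiʃɛ]: an analysis with underlying /ʃ/ and a rule producing [ʒ] before the NEG suffix would wrongly predict alternation here too.
The underlying segment must be /ʒ/; voiced obstruents become voiceless word-finally, yielding [ʃ] there.
The underlying form of 'skin' is therefore /ʃuŋeʒ/.

/ʃuŋeʒ/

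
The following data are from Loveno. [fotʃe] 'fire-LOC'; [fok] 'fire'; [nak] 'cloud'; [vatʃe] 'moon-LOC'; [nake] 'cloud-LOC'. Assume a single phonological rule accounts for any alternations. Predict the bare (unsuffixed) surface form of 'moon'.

[vak]

The stem for 'fire' ends in [k] in [fok] but [tʃ] in [fotʃe].
But 'cloud' keeps [k] in both environments ([nak], [nake]), so there is no rule changing /k/ to [tʃ] before the LOC suffix.
The underlying segment must be /tʃ/; palato-alveolar /tʃ/ becomes [k] when no front vowel follows, yielding [k] there.
From [vatʃe] the stem 'moon' is /vatʃ/; when no front vowel follows this yields [vak].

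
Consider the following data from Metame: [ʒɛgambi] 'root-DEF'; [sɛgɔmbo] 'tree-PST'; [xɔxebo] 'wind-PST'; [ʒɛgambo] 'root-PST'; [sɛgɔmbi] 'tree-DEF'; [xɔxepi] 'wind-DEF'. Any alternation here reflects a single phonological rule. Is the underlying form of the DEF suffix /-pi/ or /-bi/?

/-pi/

The DEF morpheme has two allomorphs, [-bi] and [-pi].
By contrast the PST suffix keeps its initial [b] throughout — that segment must be underlying.
So the underlying form is /-pi/, and voiceless stops become voiced after a nasal.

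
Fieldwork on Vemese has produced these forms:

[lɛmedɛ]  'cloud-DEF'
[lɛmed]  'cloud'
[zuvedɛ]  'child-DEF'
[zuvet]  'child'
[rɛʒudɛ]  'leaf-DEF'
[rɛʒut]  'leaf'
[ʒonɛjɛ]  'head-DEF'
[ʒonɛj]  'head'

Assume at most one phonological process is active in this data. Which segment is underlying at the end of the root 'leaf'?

/t/

In [rɛʒudɛ] and [rɛʒut] the final segment of 'leaf' alternates: [d] ~ [t].
Compare 'cloud', with invariant [d] in [lɛmedɛ] and [lɛmed]: an analysis with underlying /d/ and a rule producing [t] in isolation would wrongly predict alternation here too.
The alternation reflects intervocalic voicing: voiceless stops become voiced between vowels. /t/ is underlying.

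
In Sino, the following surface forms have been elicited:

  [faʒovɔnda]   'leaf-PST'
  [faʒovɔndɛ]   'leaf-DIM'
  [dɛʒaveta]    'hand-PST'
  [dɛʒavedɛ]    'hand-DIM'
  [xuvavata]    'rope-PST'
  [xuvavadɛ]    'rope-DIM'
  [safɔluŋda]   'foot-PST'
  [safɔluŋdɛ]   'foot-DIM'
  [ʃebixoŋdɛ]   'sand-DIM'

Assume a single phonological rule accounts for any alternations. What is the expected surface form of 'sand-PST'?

[ʃebixoŋda]

The PST suffix surfaces as [-da] and [-ta], depending on the final segment of the stem.
The DIM suffix, which begins with [d], is invariant after every stem; so [d] is not altered by any rule here.
The PST suffix is therefore /-ta/ underlyingly, with post-nasal voicing: voiceless stops become voiced after a nasal.
After 'sand', which ends in a nasal, the suffix surfaces as [-da], giving [ʃebixoŋda].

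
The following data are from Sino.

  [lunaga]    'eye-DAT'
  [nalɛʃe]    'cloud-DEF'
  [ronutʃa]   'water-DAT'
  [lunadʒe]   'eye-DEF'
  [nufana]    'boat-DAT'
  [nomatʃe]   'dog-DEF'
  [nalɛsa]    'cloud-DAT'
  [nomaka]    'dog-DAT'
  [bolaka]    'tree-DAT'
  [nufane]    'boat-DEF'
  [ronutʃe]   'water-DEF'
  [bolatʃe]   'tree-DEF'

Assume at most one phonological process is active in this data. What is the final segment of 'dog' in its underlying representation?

/k/

In [nomatʃe] and [nomaka] the final segment of 'dog' alternates: [tʃ] ~ [k].
If /tʃ/ were underlying and a rule turned it into [k] before the DAT suffix, 'water' would also alternate; but it has [tʃ] in both [ronutʃe] and [ronutʃa].
So /k/ is underlying, and a rule of palatalization before a front vowel — /k/, /g/ and /s/ become palato-alveolar [tʃ], [dʒ] and [ʃ] before a front vowel — gives [tʃ].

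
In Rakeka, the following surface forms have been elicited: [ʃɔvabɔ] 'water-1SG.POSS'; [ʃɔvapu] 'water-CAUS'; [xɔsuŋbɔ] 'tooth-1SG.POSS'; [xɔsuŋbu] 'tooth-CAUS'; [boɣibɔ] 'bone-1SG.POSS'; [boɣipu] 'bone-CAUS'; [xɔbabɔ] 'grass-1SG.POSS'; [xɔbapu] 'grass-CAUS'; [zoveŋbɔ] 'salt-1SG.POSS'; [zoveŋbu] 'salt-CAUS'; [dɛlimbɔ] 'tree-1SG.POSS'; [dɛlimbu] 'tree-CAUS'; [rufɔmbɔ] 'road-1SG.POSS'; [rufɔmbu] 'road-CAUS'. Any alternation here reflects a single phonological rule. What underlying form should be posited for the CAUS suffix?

The CAUS suffix surfaces as [-bu] and [-pu], depending on the final segment of the stem.
By contrast the 1SG.POSS suffix keeps its initial [b] throughout — that segment must be underlying.
The CAUS suffix is therefore /-pu/ underlyingly, with post-nasal voicing: voiceless stops become voiced after a nasal.

/-pu/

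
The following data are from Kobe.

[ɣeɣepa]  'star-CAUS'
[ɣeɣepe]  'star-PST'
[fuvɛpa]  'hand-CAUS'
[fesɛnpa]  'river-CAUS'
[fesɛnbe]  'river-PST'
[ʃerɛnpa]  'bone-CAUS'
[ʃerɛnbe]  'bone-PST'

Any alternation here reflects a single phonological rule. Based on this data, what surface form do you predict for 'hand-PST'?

[fuvɛpe]

The PST suffix surfaces as [-be] and [-pe], depending on the final segment of the stem.
The CAUS suffix, which begins with [p], is invariant after every stem; so [p] is not altered by any rule here.
So the underlying form is /-be/, and voiced stops become voiceless after a vowel.
After 'hand', which ends in a vowel, the suffix surfaces as [-pe], giving [fuvɛpe].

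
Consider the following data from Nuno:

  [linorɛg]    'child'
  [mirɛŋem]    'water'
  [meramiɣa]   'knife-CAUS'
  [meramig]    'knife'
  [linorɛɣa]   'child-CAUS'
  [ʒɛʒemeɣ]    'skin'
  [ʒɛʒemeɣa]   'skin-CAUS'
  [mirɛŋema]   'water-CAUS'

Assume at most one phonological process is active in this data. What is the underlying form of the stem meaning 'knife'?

'knife' shows [g] ~ [ɣ] at the end of the stem ([meramig] vs [meramiɣa]).
If /ɣ/ were underlying and a rule turned it into [g] in isolation, 'skin' would also alternate; but it has [ɣ] in both [ʒɛʒemeɣ] and [ʒɛʒemeɣa].
Therefore /g/ is basic and [ɣ] is derived by intervocalic spirantization (voiced stops become fricatives between vowels).
So 'knife' = /meramig/.

/meramig/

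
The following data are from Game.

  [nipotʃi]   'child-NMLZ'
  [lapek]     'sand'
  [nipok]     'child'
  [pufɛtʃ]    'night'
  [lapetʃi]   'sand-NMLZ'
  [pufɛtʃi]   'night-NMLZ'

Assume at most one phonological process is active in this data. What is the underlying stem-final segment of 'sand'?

/k/

'sand' shows [tʃ] ~ [k] at the end of the stem ([lapetʃi] vs [lapek]).
The stem 'night' ([pufɛtʃi], [pufɛtʃ]) shows [tʃ] unchanged in both environments, so [tʃ] cannot be basic with [k] derived in isolation.
So /k/ is underlying, and a rule of palatalization before a front vowel — /k/ becomes palato-alveolar [tʃ] before a front vowel — gives [tʃ].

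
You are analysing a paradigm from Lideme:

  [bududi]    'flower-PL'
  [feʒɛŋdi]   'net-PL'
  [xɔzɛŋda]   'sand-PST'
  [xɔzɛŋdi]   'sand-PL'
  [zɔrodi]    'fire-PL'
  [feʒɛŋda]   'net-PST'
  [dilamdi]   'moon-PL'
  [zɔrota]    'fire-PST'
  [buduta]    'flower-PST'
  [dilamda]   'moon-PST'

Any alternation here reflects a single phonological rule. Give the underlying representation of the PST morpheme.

The PST suffix surfaces as [-da] and [-ta], depending on the final segment of the stem.
By contrast the PL suffix keeps its initial [d] throughout — that segment must be underlying.
The PST suffix is therefore /-ta/ underlyingly, with post-nasal voicing: voiceless stops become voiced after a nasal.

/-ta/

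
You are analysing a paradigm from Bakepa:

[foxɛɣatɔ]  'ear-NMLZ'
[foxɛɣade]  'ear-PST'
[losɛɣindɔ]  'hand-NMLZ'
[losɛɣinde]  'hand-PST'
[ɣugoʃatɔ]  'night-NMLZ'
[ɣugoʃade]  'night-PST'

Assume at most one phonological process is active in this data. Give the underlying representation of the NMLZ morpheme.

/-tɔ/

The NMLZ suffix surfaces as [-dɔ] and [-tɔ], depending on the final segment of the stem.
The PST suffix, which begins with [d], is invariant after every stem; so [d] is not altered by any rule here.
So the underlying form is /-tɔ/, and voiceless stops become voiced after a nasal.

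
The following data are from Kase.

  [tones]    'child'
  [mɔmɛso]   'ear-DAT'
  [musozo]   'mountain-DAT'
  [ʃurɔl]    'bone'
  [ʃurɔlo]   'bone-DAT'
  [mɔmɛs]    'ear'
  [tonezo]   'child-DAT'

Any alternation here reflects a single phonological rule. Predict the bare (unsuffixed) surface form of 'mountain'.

[musos]

In [tones] and [tonezo] the final segment of 'child' alternates: [s] ~ [z].
But 'ear' keeps [s] in both environments ([mɔmɛs], [mɔmɛso]), so there is no rule changing /s/ to [z] before the DAT suffix.
So /z/ is underlying, and a rule of word-final obstruent devoicing — voiced obstruents become voiceless word-finally — gives [s].
From [musozo] the stem 'mountain' is /musoz/; word-finally this yields [musos].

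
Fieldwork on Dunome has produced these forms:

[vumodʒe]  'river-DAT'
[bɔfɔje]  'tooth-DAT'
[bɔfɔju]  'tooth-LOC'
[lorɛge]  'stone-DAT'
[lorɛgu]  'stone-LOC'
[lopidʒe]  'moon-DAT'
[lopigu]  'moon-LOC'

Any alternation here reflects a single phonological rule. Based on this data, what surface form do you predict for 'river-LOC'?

In [lopidʒe] and [lopigu] the final segment of 'moon' alternates: [dʒ] ~ [g].
The stem 'stone' ([lorɛge], [lorɛgu]) shows [g] unchanged in both environments, so [g] cannot be basic with [dʒ] derived before the DAT suffix.
The alternation reflects depalatalization: palato-alveolar /dʒ/ becomes [g] when no front vowel follows. /dʒ/ is underlying.
The one attested form of 'river', [vumodʒe], shows underlying /vumodʒ/. Applying the same rule when no front vowel follows gives [vumogu].

[vumogu]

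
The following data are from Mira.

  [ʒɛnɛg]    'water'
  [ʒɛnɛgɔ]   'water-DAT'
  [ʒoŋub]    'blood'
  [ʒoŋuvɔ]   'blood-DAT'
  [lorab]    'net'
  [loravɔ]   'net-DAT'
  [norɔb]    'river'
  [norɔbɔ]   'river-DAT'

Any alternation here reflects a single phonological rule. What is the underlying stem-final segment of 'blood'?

In [ʒoŋub] and [ʒoŋuvɔ] the final segment of 'blood' alternates: [b] ~ [v].
Compare 'river', with invariant [b] in [norɔb] and [norɔbɔ]: an analysis with underlying /b/ and a rule producing [v] before the DAT suffix would wrongly predict alternation here too.
So /v/ is underlying, and a rule of word-final hardening — voiced fricatives become stops word-finally — gives [b].

/v/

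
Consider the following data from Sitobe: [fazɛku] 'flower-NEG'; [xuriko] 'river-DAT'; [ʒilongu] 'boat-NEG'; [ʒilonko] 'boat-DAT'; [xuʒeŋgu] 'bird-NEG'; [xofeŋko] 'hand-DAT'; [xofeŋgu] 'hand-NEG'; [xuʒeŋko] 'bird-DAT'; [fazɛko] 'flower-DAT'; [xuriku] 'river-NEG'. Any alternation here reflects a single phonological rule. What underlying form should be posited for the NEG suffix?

/-gu/

The NEG suffix surfaces as [-gu] and [-ku], depending on the final segment of the stem.
By contrast the DAT suffix keeps its initial [k] throughout — that segment must be underlying.
The NEG suffix is therefore /-gu/ underlyingly, with post-vocalic devoicing: voiced stops become voiceless after a vowel.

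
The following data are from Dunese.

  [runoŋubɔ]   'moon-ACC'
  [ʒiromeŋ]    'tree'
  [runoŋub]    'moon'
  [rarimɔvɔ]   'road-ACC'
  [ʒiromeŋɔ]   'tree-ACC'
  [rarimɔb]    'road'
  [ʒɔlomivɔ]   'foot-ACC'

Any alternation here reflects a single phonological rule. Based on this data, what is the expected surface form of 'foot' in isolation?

The stem for 'road' ends in [b] in [rarimɔb] but [v] in [rarimɔvɔ].
The stem 'moon' ([runoŋub], [runoŋubɔ]) shows [b] unchanged in both environments, so [b] cannot be basic with [v] derived before the ACC suffix.
So /v/ is underlying, and a rule of word-final hardening — voiced fricatives become stops word-finally — gives [b].
The one attested form of 'foot', [ʒɔlomivɔ], shows underlying /ʒɔlomiv/. Applying the same rule word-finally gives [ʒɔlomib].

[ʒɔlomib]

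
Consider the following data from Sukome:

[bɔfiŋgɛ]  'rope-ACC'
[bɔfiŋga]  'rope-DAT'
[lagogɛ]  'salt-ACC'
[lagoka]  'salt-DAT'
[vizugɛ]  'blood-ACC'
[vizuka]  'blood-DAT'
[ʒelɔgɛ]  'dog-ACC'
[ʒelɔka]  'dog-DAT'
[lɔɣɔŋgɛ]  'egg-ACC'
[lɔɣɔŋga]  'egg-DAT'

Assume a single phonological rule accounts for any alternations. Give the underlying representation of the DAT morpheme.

/-ka/

The DAT morpheme has two allomorphs, [-ga] and [-ka].
The ACC suffix, which begins with [g], is invariant after every stem; so [g] is not altered by any rule here.
The DAT suffix is therefore /-ka/ underlyingly, with post-nasal voicing: voiceless stops become voiced after a nasal.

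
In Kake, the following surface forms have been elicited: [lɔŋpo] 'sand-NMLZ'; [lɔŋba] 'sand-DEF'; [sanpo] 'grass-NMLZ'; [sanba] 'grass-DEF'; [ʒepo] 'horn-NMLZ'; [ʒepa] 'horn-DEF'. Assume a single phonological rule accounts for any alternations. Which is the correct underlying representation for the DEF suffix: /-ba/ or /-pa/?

The DEF suffix surfaces as [-ba] and [-pa], depending on the final segment of the stem.
By contrast the NMLZ suffix keeps its initial [p] throughout — that segment must be underlying.
The DEF suffix is therefore /-ba/ underlyingly, with post-vocalic devoicing: voiced stops become voiceless after a vowel.

/-ba/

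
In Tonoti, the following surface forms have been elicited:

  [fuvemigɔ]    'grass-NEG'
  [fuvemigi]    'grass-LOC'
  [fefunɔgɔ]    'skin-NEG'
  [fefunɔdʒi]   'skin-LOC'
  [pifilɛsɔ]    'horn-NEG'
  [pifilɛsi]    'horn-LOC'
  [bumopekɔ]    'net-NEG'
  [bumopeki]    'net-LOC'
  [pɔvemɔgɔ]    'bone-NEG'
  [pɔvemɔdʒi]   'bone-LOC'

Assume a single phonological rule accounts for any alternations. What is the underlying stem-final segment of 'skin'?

/dʒ/

In [fefunɔgɔ] and [fefunɔdʒi] the final segment of 'skin' alternates: [g] ~ [dʒ].
Compare 'grass', with invariant [g] in [fuvemigɔ] and [fuvemigi]: an analysis with underlying /g/ and a rule producing [dʒ] before the LOC suffix would wrongly predict alternation here too.
So /dʒ/ is underlying, and a rule of depalatalization — palato-alveolar /dʒ/ becomes [g] when no front vowel follows — gives [g].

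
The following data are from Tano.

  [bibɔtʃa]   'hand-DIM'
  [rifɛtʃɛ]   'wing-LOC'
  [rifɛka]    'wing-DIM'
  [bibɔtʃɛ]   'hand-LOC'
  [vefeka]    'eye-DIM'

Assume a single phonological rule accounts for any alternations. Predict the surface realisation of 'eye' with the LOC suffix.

The root 'wing' surfaces as [rifɛka] and [rifɛtʃɛ], with a stem-final [k] ~ [tʃ] alternation.
Compare 'hand', with invariant [tʃ] in [bibɔtʃa] and [bibɔtʃɛ]: an analysis with underlying /tʃ/ and a rule producing [k] before the DIM suffix would wrongly predict alternation here too.
The alternation reflects palatalization before a front vowel: /k/ becomes palato-alveolar [tʃ] before a front vowel. /k/ is underlying.
From [vefeka] the stem 'eye' is /vefek/; before a front vowel this yields [vefetʃɛ].

[vefetʃɛ]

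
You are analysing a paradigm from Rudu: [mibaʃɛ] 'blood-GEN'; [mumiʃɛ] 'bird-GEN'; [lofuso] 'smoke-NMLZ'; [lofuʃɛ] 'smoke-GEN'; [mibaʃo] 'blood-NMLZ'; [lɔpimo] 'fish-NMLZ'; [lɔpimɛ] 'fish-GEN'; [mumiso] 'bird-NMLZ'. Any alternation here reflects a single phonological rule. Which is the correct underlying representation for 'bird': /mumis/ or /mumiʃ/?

'bird' shows [s] ~ [ʃ] at the end of the stem ([mumiso] vs [mumiʃɛ]).
If /ʃ/ were underlying and a rule turned it into [s] before the NMLZ suffix, 'blood' would also alternate; but it has [ʃ] in both [mibaʃo] and [mibaʃɛ].
The alternation reflects palatalization before a front vowel: /s/ becomes palato-alveolar [ʃ] before a front vowel. /s/ is underlying.

/mumis/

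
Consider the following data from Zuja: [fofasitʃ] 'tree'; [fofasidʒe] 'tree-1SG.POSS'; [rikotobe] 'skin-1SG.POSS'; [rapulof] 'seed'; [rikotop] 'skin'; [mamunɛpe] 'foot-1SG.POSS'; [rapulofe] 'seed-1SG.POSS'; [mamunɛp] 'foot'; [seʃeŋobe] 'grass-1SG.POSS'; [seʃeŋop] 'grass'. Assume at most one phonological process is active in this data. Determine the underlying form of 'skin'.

/rikotob/

The root 'skin' surfaces as [rikotop] and [rikotobe], with a stem-final [p] ~ [b] alternation.
But 'foot' keeps [p] in both environments ([mamunɛp], [mamunɛpe]), so there is no rule changing /p/ to [b] before the 1SG.POSS suffix.
Therefore /b/ is basic and [p] is derived by word-final obstruent devoicing (voiced obstruents become voiceless word-finally).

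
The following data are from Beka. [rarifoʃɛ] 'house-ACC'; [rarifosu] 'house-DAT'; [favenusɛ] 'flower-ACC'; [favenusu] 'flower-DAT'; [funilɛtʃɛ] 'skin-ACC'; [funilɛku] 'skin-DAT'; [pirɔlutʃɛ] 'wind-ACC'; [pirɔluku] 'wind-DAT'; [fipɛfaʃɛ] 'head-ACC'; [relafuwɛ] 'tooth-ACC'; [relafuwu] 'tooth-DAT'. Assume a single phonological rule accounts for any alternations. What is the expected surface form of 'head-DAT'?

The root 'house' surfaces as [rarifoʃɛ] and [rarifosu], with a stem-final [ʃ] ~ [s] alternation.
If /s/ were underlying and a rule turned it into [ʃ] before the ACC suffix, 'flower' would also alternate; but it has [s] in both [favenusɛ] and [favenusu].
The underlying segment must be /ʃ/; palato-alveolar /tʃ/ and /ʃ/ become [k] and [s] when no front vowel follows, yielding [s] there.
The one attested form of 'head', [fipɛfaʃɛ], shows underlying /fipɛfaʃ/. Applying the same rule when no front vowel follows gives [fipɛfasu].

[fipɛfasu]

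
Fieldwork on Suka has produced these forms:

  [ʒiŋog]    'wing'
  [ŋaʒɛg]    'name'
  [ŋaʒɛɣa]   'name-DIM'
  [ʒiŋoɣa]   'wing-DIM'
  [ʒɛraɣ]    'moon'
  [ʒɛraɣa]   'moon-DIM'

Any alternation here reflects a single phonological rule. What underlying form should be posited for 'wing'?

The stem for 'wing' ends in [g] in [ʒiŋog] but [ɣ] in [ʒiŋoɣa].
If /ɣ/ were underlying and a rule turned it into [g] in isolation, 'moon' would also alternate; but it has [ɣ] in both [ʒɛraɣ] and [ʒɛraɣa].
So /g/ is underlying, and a rule of intervocalic spirantization — voiced stops become fricatives between vowels — gives [ɣ].
Hence 'wing' is /ʒiŋog/ underlyingly.

/ʒiŋog/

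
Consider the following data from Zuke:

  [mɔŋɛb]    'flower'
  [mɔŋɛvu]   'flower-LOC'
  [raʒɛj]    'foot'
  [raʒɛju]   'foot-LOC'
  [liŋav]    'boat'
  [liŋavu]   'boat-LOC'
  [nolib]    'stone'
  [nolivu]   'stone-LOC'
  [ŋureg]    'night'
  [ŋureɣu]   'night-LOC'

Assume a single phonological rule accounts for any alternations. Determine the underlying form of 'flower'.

The root 'flower' surfaces as [mɔŋɛb] and [mɔŋɛvu], with a stem-final [b] ~ [v] alternation.
But 'boat' keeps [v] in both environments ([liŋav], [liŋavu]), so there is no rule changing /v/ to [b] in isolation.
So /b/ is underlying, and a rule of intervocalic spirantization — voiced stops become fricatives between vowels — gives [v].
So 'flower' = /mɔŋɛb/.

/mɔŋɛb/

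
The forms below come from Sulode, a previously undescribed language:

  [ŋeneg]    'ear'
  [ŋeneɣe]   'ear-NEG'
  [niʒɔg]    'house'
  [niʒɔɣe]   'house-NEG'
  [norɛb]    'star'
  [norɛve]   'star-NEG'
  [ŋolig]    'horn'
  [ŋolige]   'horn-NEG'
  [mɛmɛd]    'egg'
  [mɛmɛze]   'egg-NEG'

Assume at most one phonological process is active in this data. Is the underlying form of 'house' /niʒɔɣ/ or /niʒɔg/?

The root 'house' surfaces as [niʒɔg] and [niʒɔɣe], with a stem-final [g] ~ [ɣ] alternation.
If /g/ were underlying and a rule turned it into [ɣ] before the NEG suffix, 'horn' would also alternate; but it has [g] in both [ŋolig] and [ŋolige].
The underlying segment must be /ɣ/; voiced fricatives become stops word-finally, yielding [g] there.

/niʒɔɣ/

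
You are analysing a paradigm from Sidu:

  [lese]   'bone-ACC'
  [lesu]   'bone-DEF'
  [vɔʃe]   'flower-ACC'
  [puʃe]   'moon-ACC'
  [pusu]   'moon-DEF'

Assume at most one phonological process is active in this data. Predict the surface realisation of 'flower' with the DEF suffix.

In [puʃe] and [pusu] the final segment of 'moon' alternates: [ʃ] ~ [s].
If /s/ were underlying and a rule turned it into [ʃ] before the ACC suffix, 'bone' would also alternate; but it has [s] in both [lese] and [lesu].
Therefore /ʃ/ is basic and [s] is derived by depalatalization (palato-alveolar /ʃ/ becomes [s] when no front vowel follows).
The one attested form of 'flower', [vɔʃe], shows underlying /vɔʃ/. Applying the same rule when no front vowel follows gives [vɔsu].

[vɔsu]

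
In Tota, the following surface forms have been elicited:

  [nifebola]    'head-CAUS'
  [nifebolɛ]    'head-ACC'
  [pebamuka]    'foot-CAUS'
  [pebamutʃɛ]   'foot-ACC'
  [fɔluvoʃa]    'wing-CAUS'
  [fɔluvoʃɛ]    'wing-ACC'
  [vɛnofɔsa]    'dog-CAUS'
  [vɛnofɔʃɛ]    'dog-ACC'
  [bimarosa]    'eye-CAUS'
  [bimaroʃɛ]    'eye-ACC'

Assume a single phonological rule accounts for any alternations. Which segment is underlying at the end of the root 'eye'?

/s/

The root 'eye' surfaces as [bimarosa] and [bimaroʃɛ], with a stem-final [s] ~ [ʃ] alternation.
The stem 'wing' ([fɔluvoʃa], [fɔluvoʃɛ]) shows [ʃ] unchanged in both environments, so [ʃ] cannot be basic with [s] derived before the CAUS suffix.
Therefore /s/ is basic and [ʃ] is derived by palatalization before a front vowel (/k/ and /s/ become palato-alveolar [tʃ] and [ʃ] before a front vowel).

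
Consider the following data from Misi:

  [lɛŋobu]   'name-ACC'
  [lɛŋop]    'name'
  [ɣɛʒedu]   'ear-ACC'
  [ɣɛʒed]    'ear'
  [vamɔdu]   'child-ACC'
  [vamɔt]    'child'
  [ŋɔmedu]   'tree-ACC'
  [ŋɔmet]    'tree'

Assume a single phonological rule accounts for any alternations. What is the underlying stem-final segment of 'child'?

/t/

The root 'child' surfaces as [vamɔdu] and [vamɔt], with a stem-final [d] ~ [t] alternation.
The stem 'ear' ([ɣɛʒedu], [ɣɛʒed]) shows [d] unchanged in both environments, so [d] cannot be basic with [t] derived in isolation.
So /t/ is underlying, and a rule of intervocalic voicing — voiceless stops become voiced between vowels — gives [d].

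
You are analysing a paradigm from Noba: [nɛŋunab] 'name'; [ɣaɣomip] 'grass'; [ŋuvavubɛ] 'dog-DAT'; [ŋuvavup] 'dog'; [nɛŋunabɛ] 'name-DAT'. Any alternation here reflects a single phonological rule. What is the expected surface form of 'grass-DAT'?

[ɣaɣomibɛ]

'dog' shows [p] ~ [b] at the end of the stem ([ŋuvavup] vs [ŋuvavubɛ]).
If /b/ were underlying and a rule turned it into [p] in isolation, 'name' would also alternate; but it has [b] in both [nɛŋunab] and [nɛŋunabɛ].
The alternation reflects intervocalic voicing: voiceless stops become voiced between vowels. /p/ is underlying.
The one attested form of 'grass', [ɣaɣomip], shows underlying /ɣaɣomip/. Applying the same rule between vowels gives [ɣaɣomibɛ].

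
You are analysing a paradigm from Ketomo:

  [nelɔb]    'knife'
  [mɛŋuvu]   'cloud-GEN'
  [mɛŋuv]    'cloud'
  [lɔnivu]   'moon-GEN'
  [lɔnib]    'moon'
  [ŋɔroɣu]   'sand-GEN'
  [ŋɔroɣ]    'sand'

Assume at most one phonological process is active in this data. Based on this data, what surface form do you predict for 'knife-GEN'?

[nelɔvu]

In [lɔnivu] and [lɔnib] the final segment of 'moon' alternates: [v] ~ [b].
Compare 'cloud', with invariant [v] in [mɛŋuvu] and [mɛŋuv]: an analysis with underlying /v/ and a rule producing [b] in isolation would wrongly predict alternation here too.
The underlying segment must be /b/; voiced stops become fricatives between vowels, yielding [v] there.
From [nelɔb] the stem 'knife' is /nelɔb/; between vowels this yields [nelɔvu].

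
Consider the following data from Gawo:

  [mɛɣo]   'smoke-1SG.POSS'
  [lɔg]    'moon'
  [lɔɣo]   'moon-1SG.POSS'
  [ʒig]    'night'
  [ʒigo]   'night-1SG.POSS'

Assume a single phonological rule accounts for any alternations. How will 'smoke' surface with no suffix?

[mɛg]

The root 'moon' surfaces as [lɔg] and [lɔɣo], with a stem-final [g] ~ [ɣ] alternation.
If /g/ were underlying and a rule turned it into [ɣ] before the 1SG.POSS suffix, 'night' would also alternate; but it has [g] in both [ʒig] and [ʒigo].
The alternation reflects word-final hardening: voiced fricatives become stops word-finally. /ɣ/ is underlying.
From [mɛɣo] the stem 'smoke' is /mɛɣ/; word-finally this yields [mɛg].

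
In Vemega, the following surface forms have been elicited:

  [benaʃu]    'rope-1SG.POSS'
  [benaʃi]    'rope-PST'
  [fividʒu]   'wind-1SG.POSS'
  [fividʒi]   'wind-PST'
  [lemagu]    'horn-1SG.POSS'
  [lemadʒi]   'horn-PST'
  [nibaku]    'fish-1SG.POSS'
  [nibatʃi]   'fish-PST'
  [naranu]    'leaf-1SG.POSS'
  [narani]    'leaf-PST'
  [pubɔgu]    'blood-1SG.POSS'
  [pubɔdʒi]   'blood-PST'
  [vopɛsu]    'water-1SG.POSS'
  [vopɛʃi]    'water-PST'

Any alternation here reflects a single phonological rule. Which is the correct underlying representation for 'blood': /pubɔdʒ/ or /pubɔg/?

The root 'blood' surfaces as [pubɔgu] and [pubɔdʒi], with a stem-final [g] ~ [dʒ] alternation.
But 'wind' keeps [dʒ] in both environments ([fividʒu], [fividʒi]), so there is no rule changing /dʒ/ to [g] before the 1SG.POSS suffix.
Therefore /g/ is basic and [dʒ] is derived by palatalization before a front vowel (/k/, /g/ and /s/ become palato-alveolar [tʃ], [dʒ] and [ʃ] before a front vowel).

/pubɔg/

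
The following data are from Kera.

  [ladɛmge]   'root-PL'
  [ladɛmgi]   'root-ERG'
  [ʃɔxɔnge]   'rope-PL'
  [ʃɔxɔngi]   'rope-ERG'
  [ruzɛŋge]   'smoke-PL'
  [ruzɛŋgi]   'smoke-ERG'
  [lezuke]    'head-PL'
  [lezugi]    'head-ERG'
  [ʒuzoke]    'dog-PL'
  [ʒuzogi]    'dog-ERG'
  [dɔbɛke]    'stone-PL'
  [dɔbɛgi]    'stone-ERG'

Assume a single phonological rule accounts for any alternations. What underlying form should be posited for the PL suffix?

The PL suffix surfaces as [-ge] and [-ke], depending on the final segment of the stem.
By contrast the ERG suffix keeps its initial [g] throughout — that segment must be underlying.
So the underlying form is /-ke/, and voiceless stops become voiced after a nasal.

/-ke/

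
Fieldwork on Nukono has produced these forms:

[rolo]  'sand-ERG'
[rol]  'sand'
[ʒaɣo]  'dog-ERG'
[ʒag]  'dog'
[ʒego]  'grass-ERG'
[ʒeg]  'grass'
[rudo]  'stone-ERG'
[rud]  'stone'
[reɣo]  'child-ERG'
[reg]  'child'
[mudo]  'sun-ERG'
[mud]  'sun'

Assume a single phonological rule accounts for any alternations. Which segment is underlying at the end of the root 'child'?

'child' shows [ɣ] ~ [g] at the end of the stem ([reɣo] vs [reg]).
The stem 'grass' ([ʒego], [ʒeg]) shows [g] unchanged in both environments, so [g] cannot be basic with [ɣ] derived before the ERG suffix.
Therefore /ɣ/ is basic and [g] is derived by word-final hardening (voiced fricatives become stops word-finally).

/ɣ/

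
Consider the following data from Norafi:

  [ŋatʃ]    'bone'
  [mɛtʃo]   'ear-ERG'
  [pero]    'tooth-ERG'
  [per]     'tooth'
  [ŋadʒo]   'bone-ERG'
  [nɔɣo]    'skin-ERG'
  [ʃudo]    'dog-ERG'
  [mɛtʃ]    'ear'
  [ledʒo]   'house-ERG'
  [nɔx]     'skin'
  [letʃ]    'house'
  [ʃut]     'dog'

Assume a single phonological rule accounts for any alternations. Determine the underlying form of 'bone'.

/ŋadʒ/

In [ŋatʃ] and [ŋadʒo] the final segment of 'bone' alternates: [tʃ] ~ [dʒ].
The stem 'ear' ([mɛtʃ], [mɛtʃo]) shows [tʃ] unchanged in both environments, so [tʃ] cannot be basic with [dʒ] derived before the ERG suffix.
Therefore /dʒ/ is basic and [tʃ] is derived by word-final obstruent devoicing (voiced obstruents become voiceless word-finally).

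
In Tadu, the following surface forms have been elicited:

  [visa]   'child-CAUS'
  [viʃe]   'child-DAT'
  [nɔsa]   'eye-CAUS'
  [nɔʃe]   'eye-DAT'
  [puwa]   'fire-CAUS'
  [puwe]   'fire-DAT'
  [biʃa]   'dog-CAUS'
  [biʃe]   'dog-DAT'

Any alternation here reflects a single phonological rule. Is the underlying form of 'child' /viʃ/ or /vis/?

/vis/

The root 'child' surfaces as [visa] and [viʃe], with a stem-final [s] ~ [ʃ] alternation.
Compare 'dog', with invariant [ʃ] in [biʃa] and [biʃe]: an analysis with underlying /ʃ/ and a rule producing [s] before the CAUS suffix would wrongly predict alternation here too.
The underlying segment must be /s/; /s/ becomes palato-alveolar [ʃ] before a front vowel, yielding [ʃ] there.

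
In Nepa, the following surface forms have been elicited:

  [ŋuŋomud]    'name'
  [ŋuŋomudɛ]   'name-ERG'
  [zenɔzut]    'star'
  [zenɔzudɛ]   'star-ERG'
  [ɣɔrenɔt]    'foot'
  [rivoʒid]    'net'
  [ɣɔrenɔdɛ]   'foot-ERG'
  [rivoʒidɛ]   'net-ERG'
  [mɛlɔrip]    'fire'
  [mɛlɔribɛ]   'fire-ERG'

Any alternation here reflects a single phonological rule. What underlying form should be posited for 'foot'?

The stem for 'foot' ends in [d] in [ɣɔrenɔdɛ] but [t] in [ɣɔrenɔt].
The stem 'name' ([ŋuŋomudɛ], [ŋuŋomud]) shows [d] unchanged in both environments, so [d] cannot be basic with [t] derived in isolation.
The alternation reflects intervocalic voicing: voiceless stops become voiced between vowels. /t/ is underlying.

/ɣɔrenɔt/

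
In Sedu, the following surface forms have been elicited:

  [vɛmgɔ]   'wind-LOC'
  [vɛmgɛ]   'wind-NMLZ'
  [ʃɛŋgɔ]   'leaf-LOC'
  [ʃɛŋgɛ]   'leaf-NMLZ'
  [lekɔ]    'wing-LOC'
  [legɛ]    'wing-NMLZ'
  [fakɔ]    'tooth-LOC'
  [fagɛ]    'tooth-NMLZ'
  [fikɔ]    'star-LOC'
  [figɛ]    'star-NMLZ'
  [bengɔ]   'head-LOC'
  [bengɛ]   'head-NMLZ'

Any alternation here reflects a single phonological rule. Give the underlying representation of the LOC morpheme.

/-kɔ/

The LOC suffix surfaces as [-gɔ] and [-kɔ], depending on the final segment of the stem.
By contrast the NMLZ suffix keeps its initial [g] throughout — that segment must be underlying.
The LOC suffix is therefore /-kɔ/ underlyingly, with post-nasal voicing: voiceless stops become voiced after a nasal.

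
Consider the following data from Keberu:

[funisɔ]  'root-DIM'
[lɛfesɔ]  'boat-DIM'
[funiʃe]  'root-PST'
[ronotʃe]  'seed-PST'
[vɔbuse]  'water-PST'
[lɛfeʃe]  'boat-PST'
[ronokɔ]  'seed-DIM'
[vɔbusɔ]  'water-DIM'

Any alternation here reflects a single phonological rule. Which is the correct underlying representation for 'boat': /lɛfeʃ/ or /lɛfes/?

/lɛfeʃ/

In [lɛfeʃe] and [lɛfesɔ] the final segment of 'boat' alternates: [ʃ] ~ [s].
But 'water' keeps [s] in both environments ([vɔbuse], [vɔbusɔ]), so there is no rule changing /s/ to [ʃ] before the PST suffix.
So /ʃ/ is underlying, and a rule of depalatalization — palato-alveolar /tʃ/ and /ʃ/ become [k] and [s] when no front vowel follows — gives [s].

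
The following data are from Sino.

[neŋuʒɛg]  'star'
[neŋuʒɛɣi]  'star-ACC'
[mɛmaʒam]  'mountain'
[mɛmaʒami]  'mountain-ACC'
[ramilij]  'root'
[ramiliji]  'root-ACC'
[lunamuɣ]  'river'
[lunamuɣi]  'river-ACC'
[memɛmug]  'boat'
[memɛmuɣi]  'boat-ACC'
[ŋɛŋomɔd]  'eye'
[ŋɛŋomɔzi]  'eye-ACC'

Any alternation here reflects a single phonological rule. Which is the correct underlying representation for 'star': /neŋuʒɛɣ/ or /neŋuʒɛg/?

In [neŋuʒɛg] and [neŋuʒɛɣi] the final segment of 'star' alternates: [g] ~ [ɣ].
Compare 'river', with invariant [ɣ] in [lunamuɣ] and [lunamuɣi]: an analysis with underlying /ɣ/ and a rule producing [g] in isolation would wrongly predict alternation here too.
So /g/ is underlying, and a rule of intervocalic spirantization — voiced stops become fricatives between vowels — gives [ɣ].

/neŋuʒɛg/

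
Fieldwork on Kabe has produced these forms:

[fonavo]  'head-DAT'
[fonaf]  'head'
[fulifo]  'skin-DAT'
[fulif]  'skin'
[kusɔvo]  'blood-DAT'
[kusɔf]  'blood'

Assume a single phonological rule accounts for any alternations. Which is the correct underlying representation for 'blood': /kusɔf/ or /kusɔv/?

The root 'blood' surfaces as [kusɔvo] and [kusɔf], with a stem-final [v] ~ [f] alternation.
If /f/ were underlying and a rule turned it into [v] before the DAT suffix, 'skin' would also alternate; but it has [f] in both [fulifo] and [fulif].
The underlying segment must be /v/; voiced obstruents become voiceless word-finally, yielding [f] there.

/kusɔv/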